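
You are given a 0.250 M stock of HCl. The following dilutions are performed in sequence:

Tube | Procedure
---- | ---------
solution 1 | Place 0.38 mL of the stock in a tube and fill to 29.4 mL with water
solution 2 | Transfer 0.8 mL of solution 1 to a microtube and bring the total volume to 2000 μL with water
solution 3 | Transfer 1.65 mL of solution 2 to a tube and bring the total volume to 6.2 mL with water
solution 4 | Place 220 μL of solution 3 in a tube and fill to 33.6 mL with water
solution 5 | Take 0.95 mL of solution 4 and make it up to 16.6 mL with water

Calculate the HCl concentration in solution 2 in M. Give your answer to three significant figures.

0.00129 M

Step 1: 0.38 mL brought to 29.4 mL → factor 29.4/0.38 = 77.368
Step 2: 0.8 mL brought to 2000 μL → factor 2/0.8 = 2.5
Dilution factor through solution 2 = 77.368 × 2.5 = 193.42
[solution 2] = 0.250 M / 193.42 = 0.00129 M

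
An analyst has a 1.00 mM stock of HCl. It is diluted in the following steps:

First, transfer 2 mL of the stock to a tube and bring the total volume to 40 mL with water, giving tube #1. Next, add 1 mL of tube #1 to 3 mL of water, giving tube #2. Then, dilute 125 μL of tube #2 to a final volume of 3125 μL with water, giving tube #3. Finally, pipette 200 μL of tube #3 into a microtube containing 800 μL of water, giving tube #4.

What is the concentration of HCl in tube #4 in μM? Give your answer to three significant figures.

Step 1: 2 mL brought to 40 mL → factor 40/2 = 20
Step 2: 1 mL + 3 mL = 4 mL total → factor 4/1 = 4
Step 3: 125 μL brought to 3125 μL → factor 3125/125 = 25
Step 4: 200 μL + 800 μL = 1000 μL total → factor 1000/200 = 5
Overall dilution factor = 20 × 4 × 25 × 5 = 10000
Final = 1.00 mM / 10000 = 0.0001000 mM = 0.100 μM

0.100 μM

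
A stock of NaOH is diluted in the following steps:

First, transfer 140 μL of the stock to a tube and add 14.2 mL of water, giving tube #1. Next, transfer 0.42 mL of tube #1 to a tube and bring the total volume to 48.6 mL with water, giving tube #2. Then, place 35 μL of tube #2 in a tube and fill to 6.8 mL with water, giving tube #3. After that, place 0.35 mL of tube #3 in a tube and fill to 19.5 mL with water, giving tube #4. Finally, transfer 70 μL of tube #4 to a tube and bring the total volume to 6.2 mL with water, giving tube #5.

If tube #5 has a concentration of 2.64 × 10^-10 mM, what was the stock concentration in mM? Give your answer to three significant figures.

Step 1: 140 μL + 14.2 mL = 14340 μL total → factor 14340/140 = 102.43
Step 2: 0.42 mL brought to 48.6 mL → factor 48.6/0.42 = 115.71
Step 3: 35 μL brought to 6.8 mL → factor 6800/35 = 194.29
Step 4: 0.35 mL brought to 19.5 mL → factor 19.5/0.35 = 55.714
Step 5: 70 μL brought to 6.2 mL → factor 6200/70 = 88.571
Overall dilution factor = 102.43 × 115.71 × 194.29 × 55.714 × 88.571 = 1.1363 × 10^10
Stock = 2.64 × 10^-10 mM × 1.1363 × 10^10 = 3.00 mM

3.00 mM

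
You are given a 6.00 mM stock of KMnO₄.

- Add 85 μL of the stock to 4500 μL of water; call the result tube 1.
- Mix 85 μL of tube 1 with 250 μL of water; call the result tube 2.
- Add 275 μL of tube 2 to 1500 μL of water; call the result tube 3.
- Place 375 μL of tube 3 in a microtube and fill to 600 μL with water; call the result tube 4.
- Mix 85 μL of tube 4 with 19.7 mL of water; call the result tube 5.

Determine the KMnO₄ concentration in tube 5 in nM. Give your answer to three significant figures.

11.7 nM

Step 1: 85 μL + 4500 μL = 4585 μL total → factor 4585/85 = 53.941
Step 2: 85 μL + 250 μL = 335 μL total → factor 335/85 = 3.9412
Step 3: 275 μL + 1500 μL = 1775 μL total → factor 1775/275 = 6.4545
Step 4: 375 μL brought to 600 μL → factor 600/375 = 1.6
Step 5: 85 μL + 19.7 mL = 19785 μL total → factor 19785/85 = 232.76
Overall dilution factor = 53.941 × 3.9412 × 6.4545 × 1.6 × 232.76 = 5.1103 × 10^5
Final = 6.00 mM / 5.1103 × 10^5 = 1.174 × 10^-5 mM = 11.7 nM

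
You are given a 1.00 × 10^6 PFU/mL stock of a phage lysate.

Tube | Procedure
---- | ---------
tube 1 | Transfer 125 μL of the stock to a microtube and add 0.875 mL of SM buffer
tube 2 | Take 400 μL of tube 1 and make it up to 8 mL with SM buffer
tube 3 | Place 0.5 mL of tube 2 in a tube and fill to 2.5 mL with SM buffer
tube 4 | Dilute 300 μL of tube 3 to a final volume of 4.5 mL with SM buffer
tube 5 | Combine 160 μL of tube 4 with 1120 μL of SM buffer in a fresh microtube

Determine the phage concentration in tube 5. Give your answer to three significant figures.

Step 1: 125 μL + 0.875 mL = 1000 μL total → factor 1000/125 = 8
Step 2: 400 μL brought to 8 mL → factor 8000/400 = 20
Step 3: 0.5 mL brought to 2.5 mL → factor 2.5/0.5 = 5
Step 4: 300 μL brought to 4.5 mL → factor 4500/300 = 15
Step 5: 160 μL + 1120 μL = 1280 μL total → factor 1280/160 = 8
Overall dilution factor = 8 × 20 × 5 × 15 × 8 = 96000
Final = 1.00 × 10^6 PFU/mL / 96000 = 10.4 PFU/mL

10.4 PFU/mL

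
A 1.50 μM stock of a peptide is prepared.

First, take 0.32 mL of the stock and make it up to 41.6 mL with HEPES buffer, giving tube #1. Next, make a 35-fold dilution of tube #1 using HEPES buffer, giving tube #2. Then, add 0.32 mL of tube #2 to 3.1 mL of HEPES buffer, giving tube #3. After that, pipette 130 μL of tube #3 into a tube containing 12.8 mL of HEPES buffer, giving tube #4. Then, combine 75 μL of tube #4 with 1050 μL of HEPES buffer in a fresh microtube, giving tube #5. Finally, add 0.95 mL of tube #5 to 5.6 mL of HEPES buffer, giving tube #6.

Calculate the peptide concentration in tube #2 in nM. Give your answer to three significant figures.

Step 1: 0.32 mL brought to 41.6 mL → factor 41.6/0.32 = 130
Step 2: 35-fold → factor 35
Dilution factor through tube #2 = 130 × 35 = 4550
[tube #2] = 1.50 μM / 4550 = 0.0003297 μM = 0.330 nM

0.330 nM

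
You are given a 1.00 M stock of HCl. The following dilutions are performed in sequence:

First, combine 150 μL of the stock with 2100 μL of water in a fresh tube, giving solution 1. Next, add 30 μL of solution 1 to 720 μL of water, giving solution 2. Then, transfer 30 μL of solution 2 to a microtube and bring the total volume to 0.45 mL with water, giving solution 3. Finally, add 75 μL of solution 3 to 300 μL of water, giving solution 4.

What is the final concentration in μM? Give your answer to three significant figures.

35.6 μM

Step 1: 150 μL + 2100 μL = 2250 μL total → factor 2250/150 = 15
Step 2: 30 μL + 720 μL = 750 μL total → factor 750/30 = 25
Step 3: 30 μL brought to 0.45 mL → factor 450/30 = 15
Step 4: 75 μL + 300 μL = 375 μL total → factor 375/75 = 5
Overall dilution factor = 15 × 25 × 15 × 5 = 28125
Final = 1.00 M / 28125 = 3.556 × 10^-5 M = 35.6 μM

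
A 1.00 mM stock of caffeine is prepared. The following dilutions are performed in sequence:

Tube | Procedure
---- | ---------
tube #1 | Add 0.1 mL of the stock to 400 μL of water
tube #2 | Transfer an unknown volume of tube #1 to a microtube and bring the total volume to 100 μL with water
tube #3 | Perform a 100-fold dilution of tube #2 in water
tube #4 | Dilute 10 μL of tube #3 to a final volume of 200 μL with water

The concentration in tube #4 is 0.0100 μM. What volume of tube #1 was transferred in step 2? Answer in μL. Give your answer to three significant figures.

10.0 μL

Step 1: 0.1 mL + 400 μL = 0.5 mL total → factor 0.5/0.1 = 5
Step 2: v brought to 100 μL → factor = 100 μL/v
Step 3: 100-fold → factor 100
Step 4: 10 μL brought to 200 μL → factor 200/10 = 20
Product of known-step factors = 10000
Overall factor = 1.00 mM / (0.0100 μM) = 1 × 10^5
Step-2 factor = 1 × 10^5 / 10000 = 10
v = 100 μL / 10 = 10.0 μL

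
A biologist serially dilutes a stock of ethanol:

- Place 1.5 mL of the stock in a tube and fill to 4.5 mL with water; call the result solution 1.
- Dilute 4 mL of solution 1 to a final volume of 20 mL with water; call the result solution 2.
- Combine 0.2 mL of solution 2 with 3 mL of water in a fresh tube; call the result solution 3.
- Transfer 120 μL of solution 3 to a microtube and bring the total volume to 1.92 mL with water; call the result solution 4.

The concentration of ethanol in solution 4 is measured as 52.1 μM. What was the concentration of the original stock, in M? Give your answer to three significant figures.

Step 1: 1.5 mL brought to 4.5 mL → factor 4.5/1.5 = 3
Step 2: 4 mL brought to 20 mL → factor 20/4 = 5
Step 3: 0.2 mL + 3 mL = 3.2 mL total → factor 3.2/0.2 = 16
Step 4: 120 μL brought to 1.92 mL → factor 1920/120 = 16
Overall dilution factor = 3 × 5 × 16 × 16 = 3840
Stock = 52.1 μM × 3840 = 2.001 × 10^5 μM = 0.200 M

0.200 M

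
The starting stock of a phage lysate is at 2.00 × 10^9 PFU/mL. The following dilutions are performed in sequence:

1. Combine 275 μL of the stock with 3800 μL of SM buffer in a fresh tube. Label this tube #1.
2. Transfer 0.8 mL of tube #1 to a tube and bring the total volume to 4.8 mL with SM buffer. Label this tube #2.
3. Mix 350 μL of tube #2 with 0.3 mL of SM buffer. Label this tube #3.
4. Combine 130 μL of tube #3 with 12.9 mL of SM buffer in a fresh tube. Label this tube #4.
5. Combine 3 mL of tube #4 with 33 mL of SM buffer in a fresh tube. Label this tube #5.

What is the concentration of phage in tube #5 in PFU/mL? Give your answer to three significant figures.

1.01 × 10^4 PFU/mL

Step 1: 275 μL + 3800 μL = 4075 μL total → factor 4075/275 = 14.818
Step 2: 0.8 mL brought to 4.8 mL → factor 4.8/0.8 = 6
Step 3: 350 μL + 0.3 mL = 650 μL total → factor 650/350 = 1.8571
Step 4: 130 μL + 12.9 mL = 13030 μL total → factor 13030/130 = 100.23
Step 5: 3 mL + 33 mL = 36 mL total → factor 36/3 = 12
Overall dilution factor = 14.818 × 6 × 1.8571 × 100.23 × 12 = 1.986 × 10^5
Final = 2.00 × 10^9 PFU/mL / 1.986 × 10^5 = 1.01 × 10^4 PFU/mL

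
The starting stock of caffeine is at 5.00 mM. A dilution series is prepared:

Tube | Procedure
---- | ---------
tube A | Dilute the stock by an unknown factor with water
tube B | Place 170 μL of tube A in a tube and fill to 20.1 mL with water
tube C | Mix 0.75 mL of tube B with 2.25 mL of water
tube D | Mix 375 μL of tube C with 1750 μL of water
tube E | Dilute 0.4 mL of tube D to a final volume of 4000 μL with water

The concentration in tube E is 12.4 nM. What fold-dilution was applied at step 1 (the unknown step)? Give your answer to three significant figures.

Step 1: unknown factor x
Step 2: 170 μL brought to 20.1 mL → factor 20100/170 = 118.24
Step 3: 0.75 mL + 2.25 mL = 3 mL total → factor 3/0.75 = 4
Step 4: 375 μL + 1750 μL = 2125 μL total → factor 2125/375 = 5.6667
Step 5: 0.4 mL brought to 4000 μL → factor 4/0.4 = 10
Product of known-step factors = 26800
Overall factor = 5.00 mM / (12.4 nM) = 4.0323 × 10^5
x = 4.0323 × 10^5 / 26800 = 15.0

15.0-fold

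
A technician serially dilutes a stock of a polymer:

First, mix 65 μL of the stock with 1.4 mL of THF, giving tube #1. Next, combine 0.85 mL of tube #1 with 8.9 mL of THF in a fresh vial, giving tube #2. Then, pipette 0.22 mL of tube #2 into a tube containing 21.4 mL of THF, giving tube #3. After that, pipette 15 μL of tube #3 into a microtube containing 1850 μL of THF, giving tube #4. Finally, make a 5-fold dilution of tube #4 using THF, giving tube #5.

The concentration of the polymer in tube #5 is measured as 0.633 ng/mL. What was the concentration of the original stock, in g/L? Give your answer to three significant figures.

Step 1: 65 μL + 1.4 mL = 1465 μL total → factor 1465/65 = 22.538
Step 2: 0.85 mL + 8.9 mL = 9.75 mL total → factor 9.75/0.85 = 11.471
Step 3: 0.22 mL + 21.4 mL = 21.62 mL total → factor 21.62/0.22 = 98.273
Step 4: 15 μL + 1850 μL = 1865 μL total → factor 1865/15 = 124.33
Step 5: 5-fold → factor 5
Overall dilution factor = 22.538 × 11.471 × 98.273 × 124.33 × 5 = 1.5794 × 10^7
Stock = 0.633 ng/mL × 1.5794 × 10^7 = 9.998 × 10^6 ng/mL = 10.0 g/L

10.0 g/L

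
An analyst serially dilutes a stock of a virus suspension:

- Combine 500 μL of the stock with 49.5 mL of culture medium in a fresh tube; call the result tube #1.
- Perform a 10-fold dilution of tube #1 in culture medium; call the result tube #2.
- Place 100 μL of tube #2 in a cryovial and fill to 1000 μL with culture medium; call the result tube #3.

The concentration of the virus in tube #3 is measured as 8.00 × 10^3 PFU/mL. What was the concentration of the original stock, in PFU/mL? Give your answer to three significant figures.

8.00 × 10^7 PFU/mL

Step 1: 500 μL + 49.5 mL = 50000 μL total → factor 50000/500 = 100
Step 2: 10-fold → factor 10
Step 3: 100 μL brought to 1000 μL → factor 1000/100 = 10
Overall dilution factor = 100 × 10 × 10 = 10000
Stock = 8.00 × 10^3 PFU/mL × 10000 = 8.00 × 10^7 PFU/mL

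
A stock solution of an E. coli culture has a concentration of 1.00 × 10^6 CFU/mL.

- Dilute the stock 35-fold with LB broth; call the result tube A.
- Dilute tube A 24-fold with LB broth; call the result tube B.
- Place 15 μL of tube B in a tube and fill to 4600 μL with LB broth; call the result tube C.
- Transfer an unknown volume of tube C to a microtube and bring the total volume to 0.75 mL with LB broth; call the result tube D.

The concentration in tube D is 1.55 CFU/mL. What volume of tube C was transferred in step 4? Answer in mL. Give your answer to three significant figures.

0.299 mL

Step 1: 35-fold → factor 35
Step 2: 24-fold → factor 24
Step 3: 15 μL brought to 4600 μL → factor 4600/15 = 306.67
Step 4: v brought to 0.75 mL → factor = 0.75 mL/v
Product of known-step factors = 2.576 × 10^5
Overall factor = 1.00 × 10^6 CFU/mL / (1.55 CFU/mL) = 6.4516 × 10^5
Step-4 factor = 6.4516 × 10^5 / 2.576 × 10^5 = 2.5045
v = 0.75 mL / 2.5045 = 0.299 mL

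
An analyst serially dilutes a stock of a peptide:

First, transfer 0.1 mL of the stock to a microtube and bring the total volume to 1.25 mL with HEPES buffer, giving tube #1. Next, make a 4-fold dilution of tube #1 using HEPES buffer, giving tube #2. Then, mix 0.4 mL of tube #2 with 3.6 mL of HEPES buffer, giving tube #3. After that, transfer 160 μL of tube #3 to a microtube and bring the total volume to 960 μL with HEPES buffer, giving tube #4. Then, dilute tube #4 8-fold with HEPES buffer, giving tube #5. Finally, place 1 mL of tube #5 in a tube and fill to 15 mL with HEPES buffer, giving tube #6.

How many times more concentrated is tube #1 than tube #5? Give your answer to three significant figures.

Step 1: 0.1 mL brought to 1.25 mL → factor 1.25/0.1 = 12.5
Step 2: 4-fold → factor 4
Step 3: 0.4 mL + 3.6 mL = 4 mL total → factor 4/0.4 = 10
Step 4: 160 μL brought to 960 μL → factor 960/160 = 6
Step 5: 8-fold → factor 8
Dilution factor to tube #1 = 12.5; to tube #5 = 24000
[tube #1]/[tube #5] = (factor to tube #5)/(factor to tube #1) = 24000/12.5 = 1.92 × 10^3

1.92 × 10^3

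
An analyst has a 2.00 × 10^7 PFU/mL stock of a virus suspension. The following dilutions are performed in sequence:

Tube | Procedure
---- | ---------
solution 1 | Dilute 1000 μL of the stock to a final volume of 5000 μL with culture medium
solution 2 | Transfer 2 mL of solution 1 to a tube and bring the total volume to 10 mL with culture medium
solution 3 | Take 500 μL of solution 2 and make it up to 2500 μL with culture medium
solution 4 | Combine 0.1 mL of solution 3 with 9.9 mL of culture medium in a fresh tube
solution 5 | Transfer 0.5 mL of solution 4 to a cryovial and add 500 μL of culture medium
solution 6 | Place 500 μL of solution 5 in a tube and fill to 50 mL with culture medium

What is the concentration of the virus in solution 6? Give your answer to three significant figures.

8.00 PFU/mL

Step 1: 1000 μL brought to 5000 μL → factor 5000/1000 = 5
Step 2: 2 mL brought to 10 mL → factor 10/2 = 5
Step 3: 500 μL brought to 2500 μL → factor 2500/500 = 5
Step 4: 0.1 mL + 9.9 mL = 10 mL total → factor 10/0.1 = 100
Step 5: 0.5 mL + 500 μL = 1 mL total → factor 1/0.5 = 2
Step 6: 500 μL brought to 50 mL → factor 50000/500 = 100
Overall dilution factor = 5 × 5 × 5 × 100 × 2 × 100 = 2.5 × 10^6
Final = 2.00 × 10^7 PFU/mL / 2.5 × 10^6 = 8.00 PFU/mL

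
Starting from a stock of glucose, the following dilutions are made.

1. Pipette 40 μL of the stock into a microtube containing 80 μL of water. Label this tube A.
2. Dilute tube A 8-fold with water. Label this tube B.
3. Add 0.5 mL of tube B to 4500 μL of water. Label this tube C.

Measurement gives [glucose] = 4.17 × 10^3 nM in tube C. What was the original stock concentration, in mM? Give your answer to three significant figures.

1.00 mM

Step 1: 40 μL + 80 μL = 120 μL total → factor 120/40 = 3
Step 2: 8-fold → factor 8
Step 3: 0.5 mL + 4500 μL = 5 mL total → factor 5/0.5 = 10
Overall dilution factor = 3 × 8 × 10 = 240
Stock = 4.17 × 10^3 nM × 240 = 1.001 × 10^6 nM = 1.00 mM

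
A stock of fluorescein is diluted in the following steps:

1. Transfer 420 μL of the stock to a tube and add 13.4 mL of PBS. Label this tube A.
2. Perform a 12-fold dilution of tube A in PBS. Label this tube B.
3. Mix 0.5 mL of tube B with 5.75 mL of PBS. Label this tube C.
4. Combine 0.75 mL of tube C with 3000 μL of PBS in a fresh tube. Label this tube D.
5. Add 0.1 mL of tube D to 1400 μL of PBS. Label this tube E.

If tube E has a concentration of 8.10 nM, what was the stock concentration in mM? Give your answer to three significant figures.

Step 1: 420 μL + 13.4 mL = 13820 μL total → factor 13820/420 = 32.905
Step 2: 12-fold → factor 12
Step 3: 0.5 mL + 5.75 mL = 6.25 mL total → factor 6.25/0.5 = 12.5
Step 4: 0.75 mL + 3000 μL = 3.75 mL total → factor 3.75/0.75 = 5
Step 5: 0.1 mL + 1400 μL = 1.5 mL total → factor 1.5/0.1 = 15
Overall dilution factor = 32.905 × 12 × 12.5 × 5 × 15 = 3.7018 × 10^5
Stock = 8.10 nM × 3.7018 × 10^5 = 2.998 × 10^6 nM = 3.00 mM

3.00 mM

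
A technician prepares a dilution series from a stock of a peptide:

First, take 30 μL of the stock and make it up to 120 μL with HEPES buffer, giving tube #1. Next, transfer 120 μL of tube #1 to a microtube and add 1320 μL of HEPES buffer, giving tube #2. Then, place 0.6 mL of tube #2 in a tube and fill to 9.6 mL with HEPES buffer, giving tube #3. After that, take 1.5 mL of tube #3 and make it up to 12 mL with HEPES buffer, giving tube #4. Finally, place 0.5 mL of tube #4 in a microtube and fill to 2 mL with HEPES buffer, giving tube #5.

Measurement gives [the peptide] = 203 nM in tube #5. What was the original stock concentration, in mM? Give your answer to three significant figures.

Step 1: 30 μL brought to 120 μL → factor 120/30 = 4
Step 2: 120 μL + 1320 μL = 1440 μL total → factor 1440/120 = 12
Step 3: 0.6 mL brought to 9.6 mL → factor 9.6/0.6 = 16
Step 4: 1.5 mL brought to 12 mL → factor 12/1.5 = 8
Step 5: 0.5 mL brought to 2 mL → factor 2/0.5 = 4
Overall dilution factor = 4 × 12 × 16 × 8 × 4 = 24576
Stock = 203 nM × 24576 = 4.989 × 10^6 nM = 4.99 mM

4.99 mM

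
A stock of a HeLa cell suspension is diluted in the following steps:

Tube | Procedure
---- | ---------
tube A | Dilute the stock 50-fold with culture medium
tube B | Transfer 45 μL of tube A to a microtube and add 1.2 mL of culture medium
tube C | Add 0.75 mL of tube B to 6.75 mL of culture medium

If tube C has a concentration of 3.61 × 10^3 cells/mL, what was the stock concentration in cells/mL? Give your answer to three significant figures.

4.99 × 10^7 cells/mL

Step 1: 50-fold → factor 50
Step 2: 45 μL + 1.2 mL = 1245 μL total → factor 1245/45 = 27.667
Step 3: 0.75 mL + 6.75 mL = 7.5 mL total → factor 7.5/0.75 = 10
Overall dilution factor = 50 × 27.667 × 10 = 13833
Stock = 3.61 × 10^3 cells/mL × 13833 = 4.99 × 10^7 cells/mL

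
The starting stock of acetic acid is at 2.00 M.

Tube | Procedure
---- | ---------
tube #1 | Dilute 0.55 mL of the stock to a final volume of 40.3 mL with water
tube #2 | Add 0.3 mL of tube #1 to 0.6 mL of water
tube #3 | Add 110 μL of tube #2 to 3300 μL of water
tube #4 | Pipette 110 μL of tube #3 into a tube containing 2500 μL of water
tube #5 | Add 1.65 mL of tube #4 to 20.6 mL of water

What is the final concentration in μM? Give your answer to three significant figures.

0.917 μM

Step 1: 0.55 mL brought to 40.3 mL → factor 40.3/0.55 = 73.273
Step 2: 0.3 mL + 0.6 mL = 0.9 mL total → factor 0.9/0.3 = 3
Step 3: 110 μL + 3300 μL = 3410 μL total → factor 3410/110 = 31
Step 4: 110 μL + 2500 μL = 2610 μL total → factor 2610/110 = 23.727
Step 5: 1.65 mL + 20.6 mL = 22.25 mL total → factor 22.25/1.65 = 13.485
Overall dilution factor = 73.273 × 3 × 31 × 23.727 × 13.485 = 2.1803 × 10^6
Final = 2.00 M / 2.1803 × 10^6 = 9.173 × 10^-7 M = 0.917 μM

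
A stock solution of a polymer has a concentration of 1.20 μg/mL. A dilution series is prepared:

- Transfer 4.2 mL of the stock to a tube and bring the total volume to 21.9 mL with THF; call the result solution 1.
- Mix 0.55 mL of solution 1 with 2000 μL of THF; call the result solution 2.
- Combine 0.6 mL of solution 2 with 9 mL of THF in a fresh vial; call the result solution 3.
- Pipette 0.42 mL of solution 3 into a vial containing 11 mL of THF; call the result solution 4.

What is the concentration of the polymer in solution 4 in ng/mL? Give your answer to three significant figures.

Step 1: 4.2 mL brought to 21.9 mL → factor 21.9/4.2 = 5.2143
Step 2: 0.55 mL + 2000 μL = 2.55 mL total → factor 2.55/0.55 = 4.6364
Step 3: 0.6 mL + 9 mL = 9.6 mL total → factor 9.6/0.6 = 16
Step 4: 0.42 mL + 11 mL = 11.42 mL total → factor 11.42/0.42 = 27.19
Overall dilution factor = 5.2143 × 4.6364 × 16 × 27.19 = 10517
Final = 1.20 μg/mL / 10517 = 0.0001141 μg/mL = 0.114 ng/mL

0.114 ng/mL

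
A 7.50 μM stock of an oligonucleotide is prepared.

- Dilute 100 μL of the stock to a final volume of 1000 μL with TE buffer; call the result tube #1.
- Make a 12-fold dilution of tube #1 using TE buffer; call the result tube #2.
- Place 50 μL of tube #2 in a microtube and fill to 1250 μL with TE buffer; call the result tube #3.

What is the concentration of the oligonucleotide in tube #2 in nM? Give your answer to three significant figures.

62.5 nM

Step 1: 100 μL brought to 1000 μL → factor 1000/100 = 10
Step 2: 12-fold → factor 12
Dilution factor through tube #2 = 10 × 12 = 120
[tube #2] = 7.50 μM / 120 = 0.06250 μM = 62.5 nM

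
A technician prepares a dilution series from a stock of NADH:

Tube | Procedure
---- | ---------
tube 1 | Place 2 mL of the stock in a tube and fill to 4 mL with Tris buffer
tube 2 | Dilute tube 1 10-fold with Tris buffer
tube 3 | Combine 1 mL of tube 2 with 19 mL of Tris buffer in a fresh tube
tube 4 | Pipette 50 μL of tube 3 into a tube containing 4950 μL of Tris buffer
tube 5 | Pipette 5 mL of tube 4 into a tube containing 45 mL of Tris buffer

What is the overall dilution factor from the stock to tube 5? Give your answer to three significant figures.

Step 1: 2 mL brought to 4 mL → factor 4/2 = 2
Step 2: 10-fold → factor 10
Step 3: 1 mL + 19 mL = 20 mL total → factor 20/1 = 20
Step 4: 50 μL + 4950 μL = 5000 μL total → factor 5000/50 = 100
Step 5: 5 mL + 45 mL = 50 mL total → factor 50/5 = 10
Overall dilution factor = 2 × 10 × 20 × 100 × 10 = 4 × 10^5

4.00 × 10^5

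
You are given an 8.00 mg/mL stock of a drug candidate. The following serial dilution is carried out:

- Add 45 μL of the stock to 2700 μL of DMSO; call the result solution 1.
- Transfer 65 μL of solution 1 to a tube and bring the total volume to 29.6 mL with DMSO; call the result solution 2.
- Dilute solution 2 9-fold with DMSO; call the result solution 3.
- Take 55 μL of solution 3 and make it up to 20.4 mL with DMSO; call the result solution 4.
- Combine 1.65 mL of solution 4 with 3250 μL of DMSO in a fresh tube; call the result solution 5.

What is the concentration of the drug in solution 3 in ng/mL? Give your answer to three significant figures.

32.0 ng/mL

Step 1: 45 μL + 2700 μL = 2745 μL total → factor 2745/45 = 61
Step 2: 65 μL brought to 29.6 mL → factor 29600/65 = 455.38
Step 3: 9-fold → factor 9
Dilution factor through solution 3 = 61 × 455.38 × 9 = 2.5001 × 10^5
[solution 3] = 8.00 mg/mL / 2.5001 × 10^5 = 3.200 × 10^-5 mg/mL = 32.0 ng/mL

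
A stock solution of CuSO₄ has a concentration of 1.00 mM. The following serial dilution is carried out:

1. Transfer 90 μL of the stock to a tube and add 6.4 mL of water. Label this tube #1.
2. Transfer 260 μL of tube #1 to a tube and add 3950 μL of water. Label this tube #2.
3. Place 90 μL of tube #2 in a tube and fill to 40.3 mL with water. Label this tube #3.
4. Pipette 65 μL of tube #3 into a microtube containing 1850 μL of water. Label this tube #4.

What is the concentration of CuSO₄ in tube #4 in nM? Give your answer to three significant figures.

Step 1: 90 μL + 6.4 mL = 6490 μL total → factor 6490/90 = 72.111
Step 2: 260 μL + 3950 μL = 4210 μL total → factor 4210/260 = 16.192
Step 3: 90 μL brought to 40.3 mL → factor 40300/90 = 447.78
Step 4: 65 μL + 1850 μL = 1915 μL total → factor 1915/65 = 29.462
Overall dilution factor = 72.111 × 16.192 × 447.78 × 29.462 = 1.5404 × 10^7
Final = 1.00 mM / 1.5404 × 10^7 = 6.492 × 10^-8 mM = 0.0649 nM

0.0649 nM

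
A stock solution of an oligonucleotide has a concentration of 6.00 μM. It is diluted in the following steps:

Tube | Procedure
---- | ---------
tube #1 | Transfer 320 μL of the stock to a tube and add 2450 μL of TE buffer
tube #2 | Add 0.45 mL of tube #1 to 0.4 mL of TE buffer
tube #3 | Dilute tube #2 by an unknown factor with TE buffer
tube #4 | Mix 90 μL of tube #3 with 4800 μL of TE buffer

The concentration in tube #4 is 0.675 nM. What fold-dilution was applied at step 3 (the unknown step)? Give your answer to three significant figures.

Step 1: 320 μL + 2450 μL = 2770 μL total → factor 2770/320 = 8.6562
Step 2: 0.45 mL + 0.4 mL = 0.85 mL total → factor 0.85/0.45 = 1.8889
Step 3: unknown factor x
Step 4: 90 μL + 4800 μL = 4890 μL total → factor 4890/90 = 54.333
Product of known-step factors = 888.39
Overall factor = 6.00 μM / (0.675 nM) = 8888.9
x = 8888.9 / 888.39 = 10.0

10.0-fold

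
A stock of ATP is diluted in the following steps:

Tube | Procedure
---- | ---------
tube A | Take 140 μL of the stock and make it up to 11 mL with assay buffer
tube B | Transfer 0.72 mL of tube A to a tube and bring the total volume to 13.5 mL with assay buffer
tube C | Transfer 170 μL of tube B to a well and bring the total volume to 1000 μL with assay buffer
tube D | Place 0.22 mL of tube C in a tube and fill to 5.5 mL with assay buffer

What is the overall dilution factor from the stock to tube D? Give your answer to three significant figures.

2.17 × 10^5

Step 1: 140 μL brought to 11 mL → factor 11000/140 = 78.571
Step 2: 0.72 mL brought to 13.5 mL → factor 13.5/0.72 = 18.75
Step 3: 170 μL brought to 1000 μL → factor 1000/170 = 5.8824
Step 4: 0.22 mL brought to 5.5 mL → factor 5.5/0.22 = 25
Overall dilution factor = 78.571 × 18.75 × 5.8824 × 25 = 2.1665 × 10^5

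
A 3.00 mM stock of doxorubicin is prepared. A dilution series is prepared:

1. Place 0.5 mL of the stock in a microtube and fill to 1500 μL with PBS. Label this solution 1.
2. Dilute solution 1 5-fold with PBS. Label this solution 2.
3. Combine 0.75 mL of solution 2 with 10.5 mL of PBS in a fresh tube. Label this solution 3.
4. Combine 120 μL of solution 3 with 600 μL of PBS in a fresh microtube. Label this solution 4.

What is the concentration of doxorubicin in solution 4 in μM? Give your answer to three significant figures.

Step 1: 0.5 mL brought to 1500 μL → factor 1.5/0.5 = 3
Step 2: 5-fold → factor 5
Step 3: 0.75 mL + 10.5 mL = 11.25 mL total → factor 11.25/0.75 = 15
Step 4: 120 μL + 600 μL = 720 μL total → factor 720/120 = 6
Overall dilution factor = 3 × 5 × 15 × 6 = 1350
Final = 3.00 mM / 1350 = 0.002222 mM = 2.22 μM

2.22 μM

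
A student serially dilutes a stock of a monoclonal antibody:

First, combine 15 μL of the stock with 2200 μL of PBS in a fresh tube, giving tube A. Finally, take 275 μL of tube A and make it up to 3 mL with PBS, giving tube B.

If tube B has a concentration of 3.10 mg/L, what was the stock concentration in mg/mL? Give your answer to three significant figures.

4.99 mg/mL

Step 1: 15 μL + 2200 μL = 2215 μL total → factor 2215/15 = 147.67
Step 2: 275 μL brought to 3 mL → factor 3000/275 = 10.909
Overall dilution factor = 147.67 × 10.909 = 1610.9
Stock = 3.10 mg/L × 1610.9 = 4994 mg/L = 4.99 mg/mL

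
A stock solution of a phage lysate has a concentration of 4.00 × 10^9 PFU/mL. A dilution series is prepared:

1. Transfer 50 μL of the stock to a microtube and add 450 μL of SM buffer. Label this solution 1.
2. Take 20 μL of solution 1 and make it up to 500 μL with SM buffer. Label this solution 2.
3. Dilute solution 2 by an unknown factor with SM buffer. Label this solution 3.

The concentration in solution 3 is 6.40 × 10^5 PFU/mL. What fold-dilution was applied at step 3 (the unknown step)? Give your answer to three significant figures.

25.0-fold

Step 1: 50 μL + 450 μL = 500 μL total → factor 500/50 = 10
Step 2: 20 μL brought to 500 μL → factor 500/20 = 25
Step 3: unknown factor x
Product of known-step factors = 250
Overall factor = 4.00 × 10^9 PFU/mL / (6.40 × 10^5 PFU/mL) = 6250
x = 6250 / 250 = 25.0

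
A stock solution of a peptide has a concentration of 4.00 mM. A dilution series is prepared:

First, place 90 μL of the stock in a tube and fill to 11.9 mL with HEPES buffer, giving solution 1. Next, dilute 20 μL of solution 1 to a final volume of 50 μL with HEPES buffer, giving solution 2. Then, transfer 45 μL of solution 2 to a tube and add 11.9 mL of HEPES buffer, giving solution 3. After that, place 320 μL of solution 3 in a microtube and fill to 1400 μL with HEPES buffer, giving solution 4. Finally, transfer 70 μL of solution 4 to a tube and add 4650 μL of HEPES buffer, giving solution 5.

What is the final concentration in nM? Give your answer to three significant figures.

0.155 nM

Step 1: 90 μL brought to 11.9 mL → factor 11900/90 = 132.22
Step 2: 20 μL brought to 50 μL → factor 50/20 = 2.5
Step 3: 45 μL + 11.9 mL = 11945 μL total → factor 11945/45 = 265.44
Step 4: 320 μL brought to 1400 μL → factor 1400/320 = 4.375
Step 5: 70 μL + 4650 μL = 4720 μL total → factor 4720/70 = 67.429
Overall dilution factor = 132.22 × 2.5 × 265.44 × 4.375 × 67.429 = 2.5885 × 10^7
Final = 4.00 mM / 2.5885 × 10^7 = 1.545 × 10^-7 mM = 0.155 nM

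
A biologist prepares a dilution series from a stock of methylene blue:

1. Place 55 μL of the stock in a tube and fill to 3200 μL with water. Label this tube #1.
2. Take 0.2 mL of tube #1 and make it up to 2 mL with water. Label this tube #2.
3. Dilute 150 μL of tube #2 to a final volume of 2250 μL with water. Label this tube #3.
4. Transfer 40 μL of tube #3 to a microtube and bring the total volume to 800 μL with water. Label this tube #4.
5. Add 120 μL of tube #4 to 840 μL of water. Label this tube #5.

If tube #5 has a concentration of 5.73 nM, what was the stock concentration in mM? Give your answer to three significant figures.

Step 1: 55 μL brought to 3200 μL → factor 3200/55 = 58.182
Step 2: 0.2 mL brought to 2 mL → factor 2/0.2 = 10
Step 3: 150 μL brought to 2250 μL → factor 2250/150 = 15
Step 4: 40 μL brought to 800 μL → factor 800/40 = 20
Step 5: 120 μL + 840 μL = 960 μL total → factor 960/120 = 8
Overall dilution factor = 58.182 × 10 × 15 × 20 × 8 = 1.3964 × 10^6
Stock = 5.73 nM × 1.3964 × 10^6 = 8.001 × 10^6 nM = 8.00 mM

8.00 mM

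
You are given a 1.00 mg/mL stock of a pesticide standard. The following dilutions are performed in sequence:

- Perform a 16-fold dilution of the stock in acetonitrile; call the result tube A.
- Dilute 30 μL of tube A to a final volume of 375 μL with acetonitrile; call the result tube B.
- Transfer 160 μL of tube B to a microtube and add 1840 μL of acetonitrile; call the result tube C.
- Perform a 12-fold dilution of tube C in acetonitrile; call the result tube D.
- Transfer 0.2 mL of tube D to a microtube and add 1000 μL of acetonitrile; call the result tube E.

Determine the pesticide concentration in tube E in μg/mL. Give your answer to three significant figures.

0.00556 μg/mL

Step 1: 16-fold → factor 16
Step 2: 30 μL brought to 375 μL → factor 375/30 = 12.5
Step 3: 160 μL + 1840 μL = 2000 μL total → factor 2000/160 = 12.5
Step 4: 12-fold → factor 12
Step 5: 0.2 mL + 1000 μL = 1.2 mL total → factor 1.2/0.2 = 6
Overall dilution factor = 16 × 12.5 × 12.5 × 12 × 6 = 1.8 × 10^5
Final = 1.00 mg/mL / 1.8 × 10^5 = 5.556 × 10^-6 mg/mL = 0.00556 μg/mL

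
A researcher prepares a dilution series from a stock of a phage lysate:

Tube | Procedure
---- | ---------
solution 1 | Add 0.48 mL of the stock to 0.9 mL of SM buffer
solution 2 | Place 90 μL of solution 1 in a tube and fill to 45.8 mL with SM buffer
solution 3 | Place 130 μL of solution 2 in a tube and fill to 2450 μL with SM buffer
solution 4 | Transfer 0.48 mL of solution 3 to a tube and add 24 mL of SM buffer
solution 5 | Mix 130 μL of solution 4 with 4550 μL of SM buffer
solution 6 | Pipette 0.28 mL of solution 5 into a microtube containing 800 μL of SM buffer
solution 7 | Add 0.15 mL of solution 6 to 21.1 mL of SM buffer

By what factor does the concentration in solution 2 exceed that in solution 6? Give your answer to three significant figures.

1.33 × 10^5

Step 1: 0.48 mL + 0.9 mL = 1.38 mL total → factor 1.38/0.48 = 2.875
Step 2: 90 μL brought to 45.8 mL → factor 45800/90 = 508.89
Step 3: 130 μL brought to 2450 μL → factor 2450/130 = 18.846
Step 4: 0.48 mL + 24 mL = 24.48 mL total → factor 24.48/0.48 = 51
Step 5: 130 μL + 4550 μL = 4680 μL total → factor 4680/130 = 36
Step 6: 0.28 mL + 800 μL = 1.08 mL total → factor 1.08/0.28 = 3.8571
Dilution factor to solution 2 = 1463.1; to solution 6 = 1.9526 × 10^8
[solution 2]/[solution 6] = (factor to solution 6)/(factor to solution 2) = 1.9526 × 10^8/1463.1 = 1.33 × 10^5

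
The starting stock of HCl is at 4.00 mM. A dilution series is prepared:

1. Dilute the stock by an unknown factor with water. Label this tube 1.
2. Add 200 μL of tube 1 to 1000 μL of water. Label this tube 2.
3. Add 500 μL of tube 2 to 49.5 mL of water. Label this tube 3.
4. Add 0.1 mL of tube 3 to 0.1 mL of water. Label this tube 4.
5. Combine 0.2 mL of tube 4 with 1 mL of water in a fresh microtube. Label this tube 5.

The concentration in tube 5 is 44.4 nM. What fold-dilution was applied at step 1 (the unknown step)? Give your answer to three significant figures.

Step 1: unknown factor x
Step 2: 200 μL + 1000 μL = 1200 μL total → factor 1200/200 = 6
Step 3: 500 μL + 49.5 mL = 50000 μL total → factor 50000/500 = 100
Step 4: 0.1 mL + 0.1 mL = 0.2 mL total → factor 0.2/0.1 = 2
Step 5: 0.2 mL + 1 mL = 1.2 mL total → factor 1.2/0.2 = 6
Product of known-step factors = 7200
Overall factor = 4.00 mM / (44.4 nM) = 90090
x = 90090 / 7200 = 12.5

12.5-fold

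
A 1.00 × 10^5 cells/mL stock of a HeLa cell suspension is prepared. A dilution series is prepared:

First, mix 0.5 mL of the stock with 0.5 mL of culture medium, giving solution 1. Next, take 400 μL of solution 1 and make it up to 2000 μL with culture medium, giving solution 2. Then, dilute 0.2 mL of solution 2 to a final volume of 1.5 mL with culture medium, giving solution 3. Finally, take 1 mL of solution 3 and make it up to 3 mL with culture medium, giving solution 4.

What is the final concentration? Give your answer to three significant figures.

Step 1: 0.5 mL + 0.5 mL = 1 mL total → factor 1/0.5 = 2
Step 2: 400 μL brought to 2000 μL → factor 2000/400 = 5
Step 3: 0.2 mL brought to 1.5 mL → factor 1.5/0.2 = 7.5
Step 4: 1 mL brought to 3 mL → factor 3/1 = 3
Overall dilution factor = 2 × 5 × 7.5 × 3 = 225
Final = 1.00 × 10^5 cells/mL / 225 = 444 cells/mL

444 cells/mL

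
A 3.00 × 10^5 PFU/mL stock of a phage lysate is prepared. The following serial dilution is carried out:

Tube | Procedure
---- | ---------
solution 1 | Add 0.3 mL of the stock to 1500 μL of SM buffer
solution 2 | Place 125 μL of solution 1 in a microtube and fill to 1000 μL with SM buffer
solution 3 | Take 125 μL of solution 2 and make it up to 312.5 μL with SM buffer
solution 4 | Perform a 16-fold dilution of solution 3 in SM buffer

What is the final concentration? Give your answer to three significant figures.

156 PFU/mL

Step 1: 0.3 mL + 1500 μL = 1.8 mL total → factor 1.8/0.3 = 6
Step 2: 125 μL brought to 1000 μL → factor 1000/125 = 8
Step 3: 125 μL brought to 312.5 μL → factor 312.5/125 = 2.5
Step 4: 16-fold → factor 16
Overall dilution factor = 6 × 8 × 2.5 × 16 = 1920
Final = 3.00 × 10^5 PFU/mL / 1920 = 156 PFU/mL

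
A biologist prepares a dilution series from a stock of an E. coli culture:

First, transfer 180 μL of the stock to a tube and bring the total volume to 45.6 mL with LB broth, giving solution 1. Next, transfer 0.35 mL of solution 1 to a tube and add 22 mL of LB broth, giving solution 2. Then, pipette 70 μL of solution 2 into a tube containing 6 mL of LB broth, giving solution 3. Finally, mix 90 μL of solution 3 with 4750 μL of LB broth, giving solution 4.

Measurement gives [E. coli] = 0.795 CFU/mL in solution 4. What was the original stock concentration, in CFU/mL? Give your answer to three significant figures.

Step 1: 180 μL brought to 45.6 mL → factor 45600/180 = 253.33
Step 2: 0.35 mL + 22 mL = 22.35 mL total → factor 22.35/0.35 = 63.857
Step 3: 70 μL + 6 mL = 6070 μL total → factor 6070/70 = 86.714
Step 4: 90 μL + 4750 μL = 4840 μL total → factor 4840/90 = 53.778
Overall dilution factor = 253.33 × 63.857 × 86.714 × 53.778 = 7.5439 × 10^7
Stock = 0.795 CFU/mL × 7.5439 × 10^7 = 6.00 × 10^7 CFU/mL

6.00 × 10^7 CFU/mL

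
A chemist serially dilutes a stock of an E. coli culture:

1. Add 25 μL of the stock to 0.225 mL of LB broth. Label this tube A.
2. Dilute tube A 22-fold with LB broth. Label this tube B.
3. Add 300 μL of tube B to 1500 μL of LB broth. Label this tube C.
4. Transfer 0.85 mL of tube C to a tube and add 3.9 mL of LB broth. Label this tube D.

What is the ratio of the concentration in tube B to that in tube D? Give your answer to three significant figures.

33.5

Step 1: 25 μL + 0.225 mL = 250 μL total → factor 250/25 = 10
Step 2: 22-fold → factor 22
Step 3: 300 μL + 1500 μL = 1800 μL total → factor 1800/300 = 6
Step 4: 0.85 mL + 3.9 mL = 4.75 mL total → factor 4.75/0.85 = 5.5882
Dilution factor to tube B = 220; to tube D = 7376.5
[tube B]/[tube D] = (factor to tube D)/(factor to tube B) = 7376.5/220 = 33.5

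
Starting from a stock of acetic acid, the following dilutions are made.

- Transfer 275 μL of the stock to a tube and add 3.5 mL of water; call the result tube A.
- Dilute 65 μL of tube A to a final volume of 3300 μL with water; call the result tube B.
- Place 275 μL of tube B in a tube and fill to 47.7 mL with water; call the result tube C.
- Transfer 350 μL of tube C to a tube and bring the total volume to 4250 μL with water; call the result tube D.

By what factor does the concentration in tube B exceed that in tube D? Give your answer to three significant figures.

2.11 × 10^3

Step 1: 275 μL + 3.5 mL = 3775 μL total → factor 3775/275 = 13.727
Step 2: 65 μL brought to 3300 μL → factor 3300/65 = 50.769
Step 3: 275 μL brought to 47.7 mL → factor 47700/275 = 173.45
Step 4: 350 μL brought to 4250 μL → factor 4250/350 = 12.143
Dilution factor to tube B = 696.92; to tube D = 1.4679 × 10^6
[tube B]/[tube D] = (factor to tube D)/(factor to tube B) = 1.4679 × 10^6/696.92 = 2.11 × 10^3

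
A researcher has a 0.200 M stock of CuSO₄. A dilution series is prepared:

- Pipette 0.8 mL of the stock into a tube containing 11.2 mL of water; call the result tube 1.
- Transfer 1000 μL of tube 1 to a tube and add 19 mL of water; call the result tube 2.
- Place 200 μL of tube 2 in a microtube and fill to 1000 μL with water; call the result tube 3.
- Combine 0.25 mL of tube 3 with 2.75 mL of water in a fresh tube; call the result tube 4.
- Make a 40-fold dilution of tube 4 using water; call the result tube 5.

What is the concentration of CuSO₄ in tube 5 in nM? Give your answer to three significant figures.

Step 1: 0.8 mL + 11.2 mL = 12 mL total → factor 12/0.8 = 15
Step 2: 1000 μL + 19 mL = 20000 μL total → factor 20000/1000 = 20
Step 3: 200 μL brought to 1000 μL → factor 1000/200 = 5
Step 4: 0.25 mL + 2.75 mL = 3 mL total → factor 3/0.25 = 12
Step 5: 40-fold → factor 40
Overall dilution factor = 15 × 20 × 5 × 12 × 40 = 7.2 × 10^5
Final = 0.200 M / 7.2 × 10^5 = 2.778 × 10^-7 M = 278 nM

278 nM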